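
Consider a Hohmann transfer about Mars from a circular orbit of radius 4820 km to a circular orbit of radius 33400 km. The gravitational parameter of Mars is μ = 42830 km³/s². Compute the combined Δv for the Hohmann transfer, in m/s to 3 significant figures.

Δv = 1520 m/s

Semi-major axis of the transfer orbit: a_t = (4820 + 33400)/2 = 19110 km.
At r₁ the circular-orbit speed is v₁ = √(μ/r₁) = 2.981 km/s.
On the transfer ellipse at r₁, vis-viva gives v_p = √[μ(2/r₁ − 1/a_t)] = 3.941 km/s.
First burn Δv₁ = |v_p − v₁| = 0.9600 km/s.
Circular speed at r₂: v₂ = √(μ/r₂) = 1.1324 km/s.
Transfer-orbit speed at r₂: v_a = √[μ(2/r₂ − 1/a_t)] = 0.56871 km/s.
Second burn Δv₂ = |v₂ − v_a| = 0.5637 km/s.
Total Δv = Δv₁ + Δv₂ = 1.524 km/s.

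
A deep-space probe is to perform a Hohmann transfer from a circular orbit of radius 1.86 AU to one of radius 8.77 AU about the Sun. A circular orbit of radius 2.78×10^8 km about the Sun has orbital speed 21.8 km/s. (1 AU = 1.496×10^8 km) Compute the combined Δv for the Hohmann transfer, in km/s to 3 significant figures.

Δv = 10.3 km/s

From the circular-orbit relation v² = μ/r at r = 2.78×10^8 km: μ = v²r = (21.8)² × 2.78×10^8 = 1.32117×10^11 km³/s².
In km: r₁ = 1.86 × 1.496×10^8 = 2.78256×10^8 km; r₂ = 8.77 × 1.496×10^8 = 1.311992×10^9 km.
Semi-major axis of the transfer orbit: a_t = (2.78256×10^8 + 1.311992×10^9)/2 = 7.95124×10^8 km.
Circular speed at r₁: v₁ = √(μ/r₁) = √(1.32117×10^11/2.78256×10^8) = 21.79 km/s.
Transfer-orbit speed at r₁ (v² = μ(2/r − 1/a)): v_p = √[μ(2/r₁ − 1/a_t)] = 27.99 km/s.
First burn Δv₁ = |v_p − v₁| = 6.200 km/s.
At r₂, v₂ = √(μ/r₂) = 10.035 km/s.
Transfer-orbit speed at r₂: v_a = √[μ(2/r₂ − 1/a_t)] = 5.9363 km/s.
Second burn Δv₂ = |v₂ − v_a| = 4.099 km/s.
Total Δv = Δv₁ + Δv₂ = 10.30 km/s.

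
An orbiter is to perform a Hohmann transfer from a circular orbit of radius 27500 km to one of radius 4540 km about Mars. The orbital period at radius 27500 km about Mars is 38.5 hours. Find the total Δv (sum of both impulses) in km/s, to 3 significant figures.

Δv = 1.53 km/s

From Kepler's third law T² = 4π²r³/μ at r = 27500 km, T = 38.5 hours = 38.5 × 3600 s = 1.386×10^5 s: μ = 4π²r³/T² = 42739.7 km³/s².
Transfer-ellipse semi-major axis a_t = (r₁ + r₂)/2 = (27500 + 4540)/2 = 16020 km.
At r₁ the circular-orbit speed is v₁ = √(μ/r₁) = 1.2467 km/s.
On the transfer ellipse at r₁, vis-viva gives v_a = √[μ(2/r₁ − 1/a_t)] = 0.66366 km/s.
First burn Δv₁ = |v_a − v₁| = 0.5830 km/s.
At r₂, v₂ = √(μ/r₂) = 3.06823 km/s.
Transfer-orbit speed at r₂: v_p = √[μ(2/r₂ − 1/a_t)] = 4.01997 km/s.
Second burn Δv₂ = |v₂ − v_p| = 0.9517 km/s.
Δv = Δv₁ + Δv₂ = 0.5830 + 0.9517 = 1.535 km/s.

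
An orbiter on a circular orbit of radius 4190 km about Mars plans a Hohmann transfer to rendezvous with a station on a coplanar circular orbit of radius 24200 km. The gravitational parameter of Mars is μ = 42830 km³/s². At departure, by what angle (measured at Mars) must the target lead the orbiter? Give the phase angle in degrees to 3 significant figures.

Transfer-ellipse semi-major axis a_t = (r₁ + r₂)/2 = (4190 + 24200)/2 = 14195 km.
The half-period of the transfer ellipse is t = π√(a_t³/μ) = 25673 s.
The target's mean motion on its circular orbit is ω₂ = √(μ/r₂³) = 5.4973×10^-5 rad/s.
Angle swept by the target during transfer: ω₂·t = 1.4113 rad = 80.86°.
The orbiter traverses 180° on the transfer ellipse, so the target must lead by 180° − 80.86° = 99.1°.

φ = 99.1°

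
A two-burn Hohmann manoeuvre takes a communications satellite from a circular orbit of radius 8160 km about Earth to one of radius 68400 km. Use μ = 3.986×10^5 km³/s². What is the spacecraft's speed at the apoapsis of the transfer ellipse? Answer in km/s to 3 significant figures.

v = 1.11 km/s

Semi-major axis of the transfer orbit: a_t = (8160 + 68400)/2 = 38280 km.
The apoapsis of the transfer ellipse is at r = 68400 km.
From the vis-viva equation, v = √[μ(2/r − 1/a_t)] = 1.115 km/s.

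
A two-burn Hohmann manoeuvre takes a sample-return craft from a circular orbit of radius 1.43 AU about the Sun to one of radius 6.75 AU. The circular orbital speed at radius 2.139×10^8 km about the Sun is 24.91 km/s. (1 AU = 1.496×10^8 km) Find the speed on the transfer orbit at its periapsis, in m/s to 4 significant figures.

v = 32000 m/s

From the circular-orbit relation v² = μ/r at r = 2.139×10^8 km: μ = v²r = (24.91)² × 2.139×10^8 = 1.32727×10^11 km³/s².
In km: r₁ = 1.43 × 1.496×10^8 = 2.13928×10^8 km; r₂ = 6.75 × 1.496×10^8 = 1.0098×10^9 km.
Transfer-ellipse semi-major axis a_t = (r₁ + r₂)/2 = (2.13928×10^8 + 1.0098×10^9)/2 = 6.11864×10^8 km.
At periapsis, r = 2.13928×10^8 km.
Applying v² = μ(2/r − 1/a_t): v = 32.00 km/s.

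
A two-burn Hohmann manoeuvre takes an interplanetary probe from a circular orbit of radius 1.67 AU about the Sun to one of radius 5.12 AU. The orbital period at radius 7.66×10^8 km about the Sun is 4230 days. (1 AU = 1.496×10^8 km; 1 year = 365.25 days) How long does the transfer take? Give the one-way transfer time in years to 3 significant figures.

From Kepler's third law T² = 4π²r³/μ at r = 7.66×10^8 km, T = 4230 days = 4230 × 86400 s = 3.65472×10^8 s: μ = 4π²r³/T² = 1.32843×10^11 km³/s².
In km: r₁ = 1.67 × 1.496×10^8 = 2.49832×10^8 km; r₂ = 5.12 × 1.496×10^8 = 7.65952×10^8 km.
Transfer-ellipse semi-major axis a_t = (r₁ + r₂)/2 = (2.49832×10^8 + 7.65952×10^8)/2 = 5.07892×10^8 km.
Half the transfer-orbit period gives t = π√(a_t³/μ) = 9.866×10^7 s.
Converting: 9.866×10^7 s ÷ 3.15576×10^7 s/year (365.25 × 86400) = 3.13 years.

t = 3.13 years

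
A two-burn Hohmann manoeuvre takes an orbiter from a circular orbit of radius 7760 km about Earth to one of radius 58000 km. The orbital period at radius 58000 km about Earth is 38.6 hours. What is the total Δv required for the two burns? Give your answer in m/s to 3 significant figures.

Δv = 3700 m/s

From Kepler's third law T² = 4π²r³/μ at r = 58000 km, T = 38.6 hours = 38.6 × 3600 s = 1.3896×10^5 s: μ = 4π²r³/T² = 3.98900×10^5 km³/s².
Semi-major axis of the transfer orbit: a_t = (7760 + 58000)/2 = 32880 km.
Circular speed at r₁: v₁ = √(μ/r₁) = √(3.98900×10^5/7760) = 7.1697 km/s.
Transfer-orbit speed at r₁ (vis-viva): v_p = √[μ(2/r₁ − 1/a_t)] = 9.5225 km/s.
First burn Δv₁ = |v_p − v₁| = 2.353 km/s.
Circular speed at r₂: v₂ = √(μ/r₂) = 2.62252 km/s.
Transfer-orbit speed at r₂: v_a = √[μ(2/r₂ − 1/a_t)] = 1.27404 km/s.
Second burn Δv₂ = |v₂ − v_a| = 1.348 km/s.
Total Δv = Δv₁ + Δv₂ = 3.701 km/s.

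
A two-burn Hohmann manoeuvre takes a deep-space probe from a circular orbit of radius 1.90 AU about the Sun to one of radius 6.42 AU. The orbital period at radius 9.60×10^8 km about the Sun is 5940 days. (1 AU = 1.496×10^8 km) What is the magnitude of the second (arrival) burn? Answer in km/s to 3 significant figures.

From Kepler's third law T² = 4π²r³/μ at r = 9.60×10^8 km, T = 5940 days = 5940 × 86400 s = 5.13216×10^8 s: μ = 4π²r³/T² = 1.32609×10^11 km³/s².
In km: r₁ = 1.90 × 1.496×10^8 = 2.8424×10^8 km; r₂ = 6.42 × 1.496×10^8 = 9.60432×10^8 km.
Transfer-ellipse semi-major axis a_t = (r₁ + r₂)/2 = (2.8424×10^8 + 9.60432×10^8)/2 = 6.22336×10^8 km.
Circular speed at r = 9.60432×10^8 km: v_c = √(μ/r) = 11.75 km/s.
Vis-viva on the transfer ellipse at r = 9.60432×10^8 km gives v_t = √[μ(2/r − 1/a_t)] = 7.941 km/s.
Δv₂ = |v_t − v_c| = |7.941 − 11.75| = 3.809 km/s.

Δv₂ = 3.81 km/s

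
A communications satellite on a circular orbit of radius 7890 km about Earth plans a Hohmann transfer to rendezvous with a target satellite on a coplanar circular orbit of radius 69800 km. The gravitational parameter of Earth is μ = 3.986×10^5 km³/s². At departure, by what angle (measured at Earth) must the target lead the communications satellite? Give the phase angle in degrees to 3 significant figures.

φ = 105°

The Hohmann ellipse has a_t = (r₁ + r₂)/2 = 38845 km.
The half-period of the transfer ellipse is t = π√(a_t³/μ) = 38096 s.
Target angular speed ω₂ = √(μ/r₂³) = 3.4236×10^-5 rad/s.
Angle swept by the target during transfer: ω₂·t = 1.3043 rad = 74.73°.
The communications satellite traverses 180° on the transfer ellipse, so the target must lead by 180° − 74.73° = 105°.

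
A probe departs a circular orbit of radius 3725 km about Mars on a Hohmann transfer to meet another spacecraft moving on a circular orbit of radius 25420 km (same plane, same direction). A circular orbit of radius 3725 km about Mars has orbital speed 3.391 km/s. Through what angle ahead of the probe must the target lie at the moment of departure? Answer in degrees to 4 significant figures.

φ = 101.9°

From the circular-orbit relation v² = μ/r at r = 3725 km: μ = v²r = (3.391)² × 3725 = 42833.3 km³/s².
Semi-major axis of the transfer orbit: a_t = (3725 + 25420)/2 = 14572.5 km.
The half-period of the transfer ellipse is t = π√(a_t³/μ) = 26700 s.
The target's mean motion on its circular orbit is ω₂ = √(μ/r₂³) = 5.107×10^-5 rad/s.
Angle swept by the target during transfer: ω₂·t = 1.3636 rad = 78.13°.
Arrival is 180° from departure on the ellipse, so φ = 180° − 78.13° = 101.9°.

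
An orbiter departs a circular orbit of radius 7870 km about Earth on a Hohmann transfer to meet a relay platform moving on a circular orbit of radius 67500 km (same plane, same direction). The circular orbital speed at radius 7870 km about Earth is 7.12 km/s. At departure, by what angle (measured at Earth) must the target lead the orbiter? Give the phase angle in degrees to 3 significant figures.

φ = 105°

From the circular-orbit relation v² = μ/r at r = 7870 km: μ = v²r = (7.12)² × 7870 = 3.98965×10^5 km³/s².
Transfer-ellipse semi-major axis a_t = (r₁ + r₂)/2 = (7870 + 67500)/2 = 37685 km.
The half-period of the transfer ellipse is t = π√(a_t³/μ) = 36386 s.
The target's mean motion on its circular orbit is ω₂ = √(μ/r₂³) = 3.6017×10^-5 rad/s.
Angle swept by the target during transfer: ω₂·t = 1.3105 rad = 75.09°.
The orbiter traverses 180° on the transfer ellipse, so the target must lead by 180° − 75.09° = 105°.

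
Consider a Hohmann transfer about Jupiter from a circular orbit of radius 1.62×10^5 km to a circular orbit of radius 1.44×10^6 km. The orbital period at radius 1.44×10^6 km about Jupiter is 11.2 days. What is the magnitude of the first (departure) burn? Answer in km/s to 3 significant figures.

Δv₁ = 9.50 km/s

From Kepler's third law T² = 4π²r³/μ at r = 1.44×10^6 km, T = 11.2 days = 11.2 × 86400 s = 9.6768×10^5 s: μ = 4π²r³/T² = 1.25888×10^8 km³/s².
Semi-major axis of the transfer orbit: a_t = (1.620×10^5 + 1.440×10^6)/2 = 8.010×10^5 km.
On the circular orbit at r = 1.620×10^5 km, v_c = √(μ/r) = 27.88 km/s.
Vis-viva on the transfer ellipse at r = 1.620×10^5 km gives v_t = √[μ(2/r − 1/a_t)] = 37.38 km/s.
Δv₁ = |v_t − v_c| = |37.38 − 27.88| = 9.500 km/s.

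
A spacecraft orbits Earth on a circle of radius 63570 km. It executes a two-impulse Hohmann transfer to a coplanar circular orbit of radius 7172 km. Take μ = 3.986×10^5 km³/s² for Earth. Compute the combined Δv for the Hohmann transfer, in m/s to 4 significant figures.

Δv = 3916 m/s

Semi-major axis of the transfer orbit: a_t = (63570 + 7172)/2 = 35371 km.
At r₁ the circular-orbit speed is v₁ = √(μ/r₁) = 2.50405 km/s.
Transfer-orbit speed at r₁ (v² = μ(2/r − 1/a)): v_a = √[μ(2/r₁ − 1/a_t)] = 1.12756 km/s.
First burn Δv₁ = |v_a − v₁| = 1.3765 km/s.
At r₂, v₂ = √(μ/r₂) = 7.4550 km/s.
Transfer-orbit speed at r₂: v_p = √[μ(2/r₂ − 1/a_t)] = 9.9943 km/s.
Second burn Δv₂ = |v₂ − v_p| = 2.5393 km/s.
Δv = Δv₁ + Δv₂ = 1.3765 + 2.5393 = 3.916 km/s.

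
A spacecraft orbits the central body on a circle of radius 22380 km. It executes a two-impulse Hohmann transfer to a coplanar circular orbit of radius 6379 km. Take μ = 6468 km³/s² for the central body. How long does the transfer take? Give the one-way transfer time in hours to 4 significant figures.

t = 18.71 hours

Transfer-ellipse semi-major axis a_t = (r₁ + r₂)/2 = (22380 + 6379)/2 = 14379.5 km.
Half the transfer-orbit period gives t = π√(a_t³/μ) = 67360 s.
Converting: 67360 s ÷ 3600 s/hour = 18.71 hours.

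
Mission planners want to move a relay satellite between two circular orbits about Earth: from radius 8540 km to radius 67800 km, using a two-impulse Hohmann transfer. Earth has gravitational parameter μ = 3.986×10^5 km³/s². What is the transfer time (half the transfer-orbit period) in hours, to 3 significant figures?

t = 10.3 hours

Transfer-ellipse semi-major axis a_t = (r₁ + r₂)/2 = (8540 + 67800)/2 = 38170 km.
By Kepler's third law the transfer-orbit period is T = 2π√(a_t³/μ), so t = T/2 = 37110 s.
Converting: 37110 s ÷ 3600 s/hour = 10.3 hours.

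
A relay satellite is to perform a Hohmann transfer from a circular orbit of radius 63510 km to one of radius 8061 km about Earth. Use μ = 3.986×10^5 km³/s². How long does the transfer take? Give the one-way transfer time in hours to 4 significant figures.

Transfer-ellipse semi-major axis a_t = (r₁ + r₂)/2 = (63510 + 8061)/2 = 35785.5 km.
Transfer time t = π√(a_t³/μ) = π√((35785.5)³ / 3.986×10^5) = 33685 s.
Converting: 33685 s ÷ 3600 s/hour = 9.357 hours.

t = 9.357 hours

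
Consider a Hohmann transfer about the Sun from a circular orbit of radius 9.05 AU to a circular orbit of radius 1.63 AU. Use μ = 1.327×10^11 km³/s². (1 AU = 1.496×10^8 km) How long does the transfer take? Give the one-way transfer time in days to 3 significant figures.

In km: r₁ = 9.05 × 1.496×10^8 = 1.35388×10^9 km; r₂ = 1.63 × 1.496×10^8 = 2.43848×10^8 km.
Semi-major axis of the transfer orbit: a_t = (1.35388×10^9 + 2.43848×10^8)/2 = 7.98864×10^8 km.
Transfer time t = π√(a_t³/μ) = π√((7.98864×10^8)³ / 1.327×10^11) = 1.947×10^8 s.
Converting: 1.947×10^8 s ÷ 86400 s/day = 2250 days.

t = 2250 days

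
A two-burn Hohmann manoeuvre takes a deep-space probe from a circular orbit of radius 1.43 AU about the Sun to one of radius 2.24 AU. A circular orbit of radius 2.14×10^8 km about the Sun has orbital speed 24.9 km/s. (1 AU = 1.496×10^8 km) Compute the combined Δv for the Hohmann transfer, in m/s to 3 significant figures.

From the circular-orbit relation v² = μ/r at r = 2.14×10^8 km: μ = v²r = (24.9)² × 2.14×10^8 = 1.32682×10^11 km³/s².
In km: r₁ = 1.43 × 1.496×10^8 = 2.13928×10^8 km; r₂ = 2.24 × 1.496×10^8 = 3.35104×10^8 km.
The Hohmann ellipse has a_t = (r₁ + r₂)/2 = 2.74516×10^8 km.
Circular speed at r₁: v₁ = √(μ/r₁) = √(1.32682×10^11/2.13928×10^8) = 24.9042 km/s.
Transfer-orbit speed at r₁ (vis-viva equation): v_p = √[μ(2/r₁ − 1/a_t)] = 27.5156 km/s.
First burn Δv₁ = |v_p − v₁| = 2.611 km/s.
Circular speed at r₂: v₂ = √(μ/r₂) = 19.8983 km/s.
Transfer-orbit speed at r₂: v_a = √[μ(2/r₂ − 1/a_t)] = 17.5657 km/s.
Second burn Δv₂ = |v₂ − v_a| = 2.333 km/s.
Δv = Δv₁ + Δv₂ = 2.611 + 2.333 = 4.944 km/s.

Δv = 4940 m/s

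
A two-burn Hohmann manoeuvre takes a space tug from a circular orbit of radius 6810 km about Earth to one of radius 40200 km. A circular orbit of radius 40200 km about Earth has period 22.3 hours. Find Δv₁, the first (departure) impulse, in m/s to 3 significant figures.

Δv₁ = 2350 m/s

From Kepler's third law T² = 4π²r³/μ at r = 40200 km, T = 22.3 hours = 22.3 × 3600 s = 80280 s: μ = 4π²r³/T² = 3.97945×10^5 km³/s².
Semi-major axis of the transfer orbit: a_t = (6810 + 40200)/2 = 23505 km.
On the circular orbit at r = 6810 km, v_c = √(μ/r) = 7.644 km/s.
Transfer-orbit speed at the same r (vis-viva, a = a_t): v_t = √[μ(2/r − 1/a_t)] = 9.997 km/s.
Δv₁ = |v_t − v_c| = |9.997 − 7.644| = 2.353 km/s.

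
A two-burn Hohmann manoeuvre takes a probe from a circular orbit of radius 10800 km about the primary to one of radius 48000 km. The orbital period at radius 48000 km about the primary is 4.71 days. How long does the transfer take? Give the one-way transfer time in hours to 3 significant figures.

t = 27.1 hours

From Kepler's third law T² = 4π²r³/μ at r = 48000 km, T = 4.71 days = 4.71 × 86400 s = 4.06944×10^5 s: μ = 4π²r³/T² = 26364.2 km³/s².
Semi-major axis of the transfer orbit: a_t = (10800 + 48000)/2 = 29400 km.
Half the transfer-orbit period gives t = π√(a_t³/μ) = 97540 s.
Converting: 97540 s ÷ 3600 s/hour = 27.1 hours.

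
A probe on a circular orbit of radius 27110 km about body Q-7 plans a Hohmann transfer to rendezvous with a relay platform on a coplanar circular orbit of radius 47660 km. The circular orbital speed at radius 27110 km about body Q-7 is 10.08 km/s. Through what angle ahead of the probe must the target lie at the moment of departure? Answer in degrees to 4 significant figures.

φ = 54.95°

From the circular-orbit relation v² = μ/r at r = 27110 km: μ = v²r = (10.08)² × 27110 = 2.75455×10^6 km³/s².
The Hohmann ellipse has a_t = (r₁ + r₂)/2 = 37385 km.
Transfer time t = π√(a_t³/μ) = 13683 s.
The target's mean motion on its circular orbit is ω₂ = √(μ/r₂³) = 1.5951×10^-4 rad/s.
Angle swept by the target during transfer: ω₂·t = 2.1826 rad = 125.05°.
The probe traverses 180° on the transfer ellipse, so the target must lead by 180° − 125.05° = 54.95°.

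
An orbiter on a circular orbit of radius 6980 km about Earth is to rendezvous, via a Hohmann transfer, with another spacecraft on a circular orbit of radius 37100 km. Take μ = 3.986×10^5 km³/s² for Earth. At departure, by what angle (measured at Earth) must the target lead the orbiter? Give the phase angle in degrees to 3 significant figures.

The Hohmann ellipse has a_t = (r₁ + r₂)/2 = 22040 km.
Transfer time t = π√(a_t³/μ) = 16282 s.
The target's mean motion on its circular orbit is ω₂ = √(μ/r₂³) = 8.8350×10^-5 rad/s.
Angle swept by the target during transfer: ω₂·t = 1.4385 rad = 82.42°.
Arrival is 180° from departure on the ellipse, so φ = 180° − 82.42° = 97.6°.

φ = 97.6°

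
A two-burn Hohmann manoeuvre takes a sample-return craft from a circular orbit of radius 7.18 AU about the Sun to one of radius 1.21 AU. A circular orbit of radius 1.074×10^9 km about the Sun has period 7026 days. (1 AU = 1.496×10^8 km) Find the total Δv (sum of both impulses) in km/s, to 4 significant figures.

From Kepler's third law T² = 4π²r³/μ at r = 1.074×10^9 km, T = 7026 days = 7026 × 86400 s = 6.070464×10^8 s: μ = 4π²r³/T² = 1.32718×10^11 km³/s².
In km: r₁ = 7.18 × 1.496×10^8 = 1.074128×10^9 km; r₂ = 1.21 × 1.496×10^8 = 1.81016×10^8 km.
Transfer-ellipse semi-major axis a_t = (r₁ + r₂)/2 = (1.074128×10^9 + 1.81016×10^8)/2 = 6.27572×10^8 km.
At r₁ the circular-orbit speed is v₁ = √(μ/r₁) = 11.116 km/s.
Transfer-orbit speed at r₁ (vis-viva): v_a = √[μ(2/r₁ − 1/a_t)] = 5.9698 km/s.
First burn Δv₁ = |v_a − v₁| = 5.146 km/s.
At r₂, v₂ = √(μ/r₂) = 27.077 km/s.
Transfer-orbit speed at r₂: v_p = √[μ(2/r₂ − 1/a_t)] = 35.424 km/s.
Second burn Δv₂ = |v₂ − v_p| = 8.347 km/s.
Δv = Δv₁ + Δv₂ = 5.146 + 8.347 = 13.49 km/s.

Δv = 13.49 km/s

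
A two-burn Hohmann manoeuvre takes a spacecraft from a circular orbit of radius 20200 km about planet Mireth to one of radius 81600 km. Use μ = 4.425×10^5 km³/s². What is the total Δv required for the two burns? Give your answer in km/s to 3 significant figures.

Δv = 2.11 km/s

The Hohmann ellipse has a_t = (r₁ + r₂)/2 = 50900 km.
At r₁ the circular-orbit speed is v₁ = √(μ/r₁) = 4.6804 km/s.
On the transfer ellipse at r₁, vis-viva gives v_p = √[μ(2/r₁ − 1/a_t)] = 5.9261 km/s.
First burn Δv₁ = |v_p − v₁| = 1.2457 km/s.
Circular speed at r₂: v₂ = √(μ/r₂) = 2.3287 km/s.
Transfer-orbit speed at r₂: v_a = √[μ(2/r₂ − 1/a_t)] = 1.4670 km/s.
Second burn Δv₂ = |v₂ − v_a| = 0.86170 km/s.
Total Δv = Δv₁ + Δv₂ = 2.107 km/s.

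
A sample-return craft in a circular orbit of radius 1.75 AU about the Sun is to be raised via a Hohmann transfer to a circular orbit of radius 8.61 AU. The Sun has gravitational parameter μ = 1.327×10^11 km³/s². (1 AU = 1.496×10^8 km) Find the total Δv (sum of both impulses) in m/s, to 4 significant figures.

Δv = 10760 m/s

In km: r₁ = 1.75 × 1.496×10^8 = 2.618×10^8 km; r₂ = 8.61 × 1.496×10^8 = 1.288056×10^9 km.
The Hohmann ellipse has a_t = (r₁ + r₂)/2 = 7.74928×10^8 km.
At r₁ the circular-orbit speed is v₁ = √(μ/r₁) = 22.514 km/s.
Transfer-orbit speed at r₁ (vis-viva): v_p = √[μ(2/r₁ − 1/a_t)] = 29.026 km/s.
First burn Δv₁ = |v_p − v₁| = 6.512 km/s.
Circular speed at r₂: v₂ = √(μ/r₂) = 10.15 km/s.
Transfer-orbit speed at r₂: v_a = √[μ(2/r₂ − 1/a_t)] = 5.900 km/s.
Second burn Δv₂ = |v₂ − v_a| = 4.250 km/s.
Δv = Δv₁ + Δv₂ = 6.512 + 4.250 = 10.76 km/s.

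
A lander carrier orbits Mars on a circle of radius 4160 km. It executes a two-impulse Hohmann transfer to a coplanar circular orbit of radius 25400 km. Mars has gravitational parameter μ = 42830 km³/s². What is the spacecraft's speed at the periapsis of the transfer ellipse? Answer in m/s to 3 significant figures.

v = 4210 m/s

Transfer-ellipse semi-major axis a_t = (r₁ + r₂)/2 = (4160 + 25400)/2 = 14780 km.
At periapsis, r = 4160 km.
Vis-viva: v = √[μ(2/r − 1/a_t)] = √[42830 × (2/4160 − 1/14780)] = 4.206 km/s.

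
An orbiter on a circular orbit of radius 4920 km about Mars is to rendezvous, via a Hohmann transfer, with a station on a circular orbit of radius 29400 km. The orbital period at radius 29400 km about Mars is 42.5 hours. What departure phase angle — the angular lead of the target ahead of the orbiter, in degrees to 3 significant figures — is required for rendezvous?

From Kepler's third law T² = 4π²r³/μ at r = 29400 km, T = 42.5 hours = 42.5 × 3600 s = 1.530×10^5 s: μ = 4π²r³/T² = 42856.7 km³/s².
Semi-major axis of the transfer orbit: a_t = (4920 + 29400)/2 = 17160 km.
The half-period of the transfer ellipse is t = π√(a_t³/μ) = 34110 s.
The target's mean motion on its circular orbit is ω₂ = √(μ/r₂³) = 4.107×10^-5 rad/s.
Angle swept by the target during transfer: ω₂·t = 1.401 rad = 80.27°.
The orbiter traverses 180° on the transfer ellipse, so the target must lead by 180° − 80.27° = 99.7°.

φ = 99.7°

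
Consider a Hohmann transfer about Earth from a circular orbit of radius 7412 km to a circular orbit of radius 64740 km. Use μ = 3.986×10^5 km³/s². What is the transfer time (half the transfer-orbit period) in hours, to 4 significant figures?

t = 9.471 hours

Semi-major axis of the transfer orbit: a_t = (7412 + 64740)/2 = 36076 km.
Transfer time t = π√(a_t³/μ) = π√((36076)³ / 3.986×10^5) = 34096 s.
Converting: 34096 s ÷ 3600 s/hour = 9.471 hours.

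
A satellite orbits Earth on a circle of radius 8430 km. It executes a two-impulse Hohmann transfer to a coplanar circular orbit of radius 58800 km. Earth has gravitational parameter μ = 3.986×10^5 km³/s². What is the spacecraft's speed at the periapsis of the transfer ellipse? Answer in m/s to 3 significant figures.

v = 9090 m/s

The Hohmann ellipse has a_t = (r₁ + r₂)/2 = 33615 km.
At periapsis, r = 8430 km.
Applying v² = μ(2/r − 1/a_t): v = 9.094 km/s.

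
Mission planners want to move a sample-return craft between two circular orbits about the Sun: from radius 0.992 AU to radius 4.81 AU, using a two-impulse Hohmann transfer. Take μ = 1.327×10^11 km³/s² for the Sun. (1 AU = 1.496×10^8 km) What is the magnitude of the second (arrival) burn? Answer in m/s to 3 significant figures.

In km: r₁ = 0.992 × 1.496×10^8 = 1.484032×10^8 km; r₂ = 4.81 × 1.496×10^8 = 7.19576×10^8 km.
Transfer-ellipse semi-major axis a_t = (r₁ + r₂)/2 = (1.484032×10^8 + 7.19576×10^8)/2 = 4.339896×10^8 km.
On the circular orbit at r = 7.19576×10^8 km, v_c = √(μ/r) = 13.58 km/s.
Transfer-orbit speed at the same r (vis-viva, a = a_t): v_t = √[μ(2/r − 1/a_t)] = 7.941 km/s.
Δv₂ = |v_t − v_c| = |7.941 − 13.58| = 5.639 km/s.

Δv₂ = 5640 m/s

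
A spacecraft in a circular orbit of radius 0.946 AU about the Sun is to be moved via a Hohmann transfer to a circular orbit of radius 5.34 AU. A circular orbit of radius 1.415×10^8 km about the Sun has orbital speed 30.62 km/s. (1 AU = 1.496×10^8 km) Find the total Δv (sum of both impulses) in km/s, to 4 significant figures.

Δv = 15.11 km/s

From the circular-orbit relation v² = μ/r at r = 1.415×10^8 km: μ = v²r = (30.62)² × 1.415×10^8 = 1.32668×10^11 km³/s².
In km: r₁ = 0.946 × 1.496×10^8 = 1.415216×10^8 km; r₂ = 5.34 × 1.496×10^8 = 7.98864×10^8 km.
The Hohmann ellipse has a_t = (r₁ + r₂)/2 = 4.701928×10^8 km.
At r₁ the circular-orbit speed is v₁ = √(μ/r₁) = 30.618 km/s.
Transfer-orbit speed at r₁ (vis-viva): v_p = √[μ(2/r₁ − 1/a_t)] = 39.909 km/s.
First burn Δv₁ = |v_p − v₁| = 9.291 km/s.
At r₂, v₂ = √(μ/r₂) = 12.887 km/s.
Transfer-orbit speed at r₂: v_a = √[μ(2/r₂ − 1/a_t)] = 7.0700 km/s.
Second burn Δv₂ = |v₂ − v_a| = 5.817 km/s.
Total Δv = Δv₁ + Δv₂ = 15.11 km/s.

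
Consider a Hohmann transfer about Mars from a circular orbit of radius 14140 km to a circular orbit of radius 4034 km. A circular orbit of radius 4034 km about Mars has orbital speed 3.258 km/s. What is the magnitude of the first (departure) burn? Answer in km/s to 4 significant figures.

From the circular-orbit relation v² = μ/r at r = 4034 km: μ = v²r = (3.258)² × 4034 = 42819.2 km³/s².
The Hohmann ellipse has a_t = (r₁ + r₂)/2 = 9087 km.
Circular speed at r = 14140 km: v_c = √(μ/r) = 1.74018 km/s.
Vis-viva on the transfer ellipse at r = 14140 km gives v_t = √[μ(2/r − 1/a_t)] = 1.15945 km/s.
Δv₁ = |v_t − v_c| = |1.15945 − 1.74018| = 0.5807 km/s.

Δv₁ = 0.5807 km/s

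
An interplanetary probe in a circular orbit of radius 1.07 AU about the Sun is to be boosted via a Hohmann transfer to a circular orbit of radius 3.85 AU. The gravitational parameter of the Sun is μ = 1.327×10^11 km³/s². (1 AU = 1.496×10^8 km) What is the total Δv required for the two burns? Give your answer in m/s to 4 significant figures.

Δv = 12400 m/s

In km: r₁ = 1.07 × 1.496×10^8 = 1.60072×10^8 km; r₂ = 3.85 × 1.496×10^8 = 5.7596×10^8 km.
Semi-major axis of the transfer orbit: a_t = (1.60072×10^8 + 5.7596×10^8)/2 = 3.68016×10^8 km.
At r₁ the circular-orbit speed is v₁ = √(μ/r₁) = 28.7924 km/s.
On the transfer ellipse at r₁, v² = μ(2/r − 1/a) gives v_p = √[μ(2/r₁ − 1/a_t)] = 36.0197 km/s.
First burn Δv₁ = |v_p − v₁| = 7.2273 km/s.
Circular speed at r₂: v₂ = √(μ/r₂) = 15.1789 km/s.
Transfer-orbit speed at r₂: v_a = √[μ(2/r₂ − 1/a_t)] = 10.0107 km/s.
Second burn Δv₂ = |v₂ − v_a| = 5.1682 km/s.
Δv = Δv₁ + Δv₂ = 7.2273 + 5.1682 = 12.40 km/s.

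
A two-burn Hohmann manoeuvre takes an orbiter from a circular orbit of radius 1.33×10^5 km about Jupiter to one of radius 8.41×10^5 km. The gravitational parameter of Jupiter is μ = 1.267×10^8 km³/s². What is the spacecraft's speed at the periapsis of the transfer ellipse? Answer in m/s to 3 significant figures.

v = 40600 m/s

The Hohmann ellipse has a_t = (r₁ + r₂)/2 = 4.870×10^5 km.
The periapsis of the transfer ellipse is at r = 1.330×10^5 km.
Vis-viva: v = √[μ(2/r − 1/a_t)] = √[1.267×10^8 × (2/1.330×10^5 − 1/4.870×10^5)] = 40.56 km/s.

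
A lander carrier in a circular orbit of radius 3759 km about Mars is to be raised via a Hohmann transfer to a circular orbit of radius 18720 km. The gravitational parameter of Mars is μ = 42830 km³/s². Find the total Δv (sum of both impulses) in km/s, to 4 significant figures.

Semi-major axis of the transfer orbit: a_t = (3759 + 18720)/2 = 11239.5 km.
Circular speed at r₁: v₁ = √(μ/r₁) = √(42830/3759) = 3.3755 km/s.
On the transfer ellipse at r₁, v² = μ(2/r − 1/a) gives v_p = √[μ(2/r₁ − 1/a_t)] = 4.3563 km/s.
First burn Δv₁ = |v_p − v₁| = 0.9808 km/s.
At r₂, v₂ = √(μ/r₂) = 1.51259 km/s.
Transfer-orbit speed at r₂: v_a = √[μ(2/r₂ − 1/a_t)] = 0.874750 km/s.
Second burn Δv₂ = |v₂ − v_a| = 0.6378 km/s.
Total Δv = Δv₁ + Δv₂ = 1.619 km/s.

Δv = 1.619 km/s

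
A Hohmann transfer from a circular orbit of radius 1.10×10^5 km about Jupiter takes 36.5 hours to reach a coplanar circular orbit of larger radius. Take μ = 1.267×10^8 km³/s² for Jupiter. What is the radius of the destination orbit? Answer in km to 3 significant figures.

r₂ = 1.10×10^6 km

Transfer time t = 36.5 hours = 1.314×10^5 s, and t = π√(a_t³/μ).
So a_t = (μ t²/π²)^(1/3) = (1.267×10^8 × (1.314×10^5)² / π²)^(1/3) = 6.0519×10^5 km.
Since a_t = (r₁ + r₂)/2, r₂ = 2a_t − r₁ = 2×6.0519×10^5 − 1.100×10^5 = 1.10038×10^6 km.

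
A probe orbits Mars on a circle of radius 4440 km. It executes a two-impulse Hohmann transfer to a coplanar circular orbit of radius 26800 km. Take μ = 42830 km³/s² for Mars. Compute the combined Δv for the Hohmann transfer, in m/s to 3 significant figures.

Δv = 1550 m/s

Transfer-ellipse semi-major axis a_t = (r₁ + r₂)/2 = (4440 + 26800)/2 = 15620 km.
Circular speed at r₁: v₁ = √(μ/r₁) = √(42830/4440) = 3.1059 km/s.
On the transfer ellipse at r₁, vis-viva gives v_p = √[μ(2/r₁ − 1/a_t)] = 4.0683 km/s.
First burn Δv₁ = |v_p − v₁| = 0.9624 km/s.
At r₂, v₂ = √(μ/r₂) = 1.2642 km/s.
Transfer-orbit speed at r₂: v_a = √[μ(2/r₂ − 1/a_t)] = 0.67400 km/s.
Second burn Δv₂ = |v₂ − v_a| = 0.5902 km/s.
Total Δv = Δv₁ + Δv₂ = 1.553 km/s.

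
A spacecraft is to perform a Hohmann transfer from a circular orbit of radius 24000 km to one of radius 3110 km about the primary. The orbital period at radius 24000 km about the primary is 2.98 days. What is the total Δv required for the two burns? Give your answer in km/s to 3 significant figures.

Δv = 0.843 km/s

From Kepler's third law T² = 4π²r³/μ at r = 24000 km, T = 2.98 days = 2.98 × 86400 s = 2.57472×10^5 s: μ = 4π²r³/T² = 8232.53 km³/s².
Transfer-ellipse semi-major axis a_t = (r₁ + r₂)/2 = (24000 + 3110)/2 = 13555 km.
Circular speed at r₁: v₁ = √(μ/r₁) = √(8232.53/24000) = 0.58568 km/s.
On the transfer ellipse at r₁, v² = μ(2/r − 1/a) gives v_a = √[μ(2/r₁ − 1/a_t)] = 0.28054 km/s.
First burn Δv₁ = |v_a − v₁| = 0.30514 km/s.
At r₂, v₂ = √(μ/r₂) = 1.626996 km/s.
Transfer-orbit speed at r₂: v_p = √[μ(2/r₂ − 1/a_t)] = 2.164923 km/s.
Second burn Δv₂ = |v₂ − v_p| = 0.53793 km/s.
Δv = Δv₁ + Δv₂ = 0.30514 + 0.53793 = 0.8431 km/s.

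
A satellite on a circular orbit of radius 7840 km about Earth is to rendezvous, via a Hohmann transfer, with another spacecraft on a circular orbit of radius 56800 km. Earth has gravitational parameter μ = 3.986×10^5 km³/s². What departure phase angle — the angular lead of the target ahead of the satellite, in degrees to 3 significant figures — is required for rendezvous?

φ = 103°

Semi-major axis of the transfer orbit: a_t = (7840 + 56800)/2 = 32320 km.
The half-period of the transfer ellipse is t = π√(a_t³/μ) = 28910 s.
Target angular speed ω₂ = √(μ/r₂³) = 4.664×10^-5 rad/s.
Angle swept by the target during transfer: ω₂·t = 1.3484 rad = 77.26°.
Arrival is 180° from departure on the ellipse, so φ = 180° − 77.26° = 103°.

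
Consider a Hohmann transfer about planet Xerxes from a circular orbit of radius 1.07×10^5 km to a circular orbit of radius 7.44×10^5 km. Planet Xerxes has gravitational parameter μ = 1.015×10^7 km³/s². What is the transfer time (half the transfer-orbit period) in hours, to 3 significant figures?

t = 76.0 hours

The Hohmann ellipse has a_t = (r₁ + r₂)/2 = 4.255×10^5 km.
Half the transfer-orbit period gives t = π√(a_t³/μ) = 2.737×10^5 s.
Converting: 2.737×10^5 s ÷ 3600 s/hour = 76.0 hours.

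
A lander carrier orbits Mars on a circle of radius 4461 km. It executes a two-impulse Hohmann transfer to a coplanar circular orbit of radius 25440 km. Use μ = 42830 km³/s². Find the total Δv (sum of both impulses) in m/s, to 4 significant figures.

The Hohmann ellipse has a_t = (r₁ + r₂)/2 = 14950.5 km.
At r₁ the circular-orbit speed is v₁ = √(μ/r₁) = 3.0985 km/s.
On the transfer ellipse at r₁, v² = μ(2/r − 1/a) gives v_p = √[μ(2/r₁ − 1/a_t)] = 4.0419 km/s.
First burn Δv₁ = |v_p − v₁| = 0.9434 km/s.
Circular speed at r₂: v₂ = √(μ/r₂) = 1.29752 km/s.
Transfer-orbit speed at r₂: v_a = √[μ(2/r₂ − 1/a_t)] = 0.708767 km/s.
Second burn Δv₂ = |v₂ − v_a| = 0.5888 km/s.
Δv = Δv₁ + Δv₂ = 0.9434 + 0.5888 = 1.532 km/s.

Δv = 1532 m/s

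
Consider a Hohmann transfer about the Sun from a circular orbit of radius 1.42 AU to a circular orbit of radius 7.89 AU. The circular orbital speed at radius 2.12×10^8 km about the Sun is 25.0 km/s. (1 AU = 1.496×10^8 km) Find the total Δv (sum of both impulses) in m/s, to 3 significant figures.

From the circular-orbit relation v² = μ/r at r = 2.12×10^8 km: μ = v²r = (25.0)² × 2.12×10^8 = 1.32500×10^11 km³/s².
In km: r₁ = 1.42 × 1.496×10^8 = 2.12432×10^8 km; r₂ = 7.89 × 1.496×10^8 = 1.180344×10^9 km.
Transfer-ellipse semi-major axis a_t = (r₁ + r₂)/2 = (2.12432×10^8 + 1.180344×10^9)/2 = 6.96388×10^8 km.
Circular speed at r₁: v₁ = √(μ/r₁) = √(1.32500×10^11/2.12432×10^8) = 24.97 km/s.
Transfer-orbit speed at r₁ (vis-viva equation): v_p = √[μ(2/r₁ − 1/a_t)] = 32.51 km/s.
First burn Δv₁ = |v_p − v₁| = 7.540 km/s.
At r₂, v₂ = √(μ/r₂) = 10.595 km/s.
Transfer-orbit speed at r₂: v_a = √[μ(2/r₂ − 1/a_t)] = 5.8518 km/s.
Second burn Δv₂ = |v₂ − v_a| = 4.743 km/s.
Total Δv = Δv₁ + Δv₂ = 12.28 km/s.

Δv = 12300 m/s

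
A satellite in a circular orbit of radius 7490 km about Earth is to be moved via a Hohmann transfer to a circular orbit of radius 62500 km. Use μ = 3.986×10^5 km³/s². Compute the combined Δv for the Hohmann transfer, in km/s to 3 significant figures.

The Hohmann ellipse has a_t = (r₁ + r₂)/2 = 34995 km.
Circular speed at r₁: v₁ = √(μ/r₁) = √(3.986×10^5/7490) = 7.295 km/s.
Transfer-orbit speed at r₁ (vis-viva): v_p = √[μ(2/r₁ − 1/a_t)] = 9.749 km/s.
First burn Δv₁ = |v_p − v₁| = 2.454 km/s.
Circular speed at r₂: v₂ = √(μ/r₂) = 2.525 km/s.
Transfer-orbit speed at r₂: v_a = √[μ(2/r₂ − 1/a_t)] = 1.168 km/s.
Second burn Δv₂ = |v₂ − v_a| = 1.357 km/s.
Δv = Δv₁ + Δv₂ = 2.454 + 1.357 = 3.811 km/s.

Δv = 3.81 km/s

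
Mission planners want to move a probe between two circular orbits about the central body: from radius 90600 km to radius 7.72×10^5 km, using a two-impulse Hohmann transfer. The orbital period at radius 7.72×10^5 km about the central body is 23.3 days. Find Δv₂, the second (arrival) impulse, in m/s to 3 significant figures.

From Kepler's third law T² = 4π²r³/μ at r = 7.72×10^5 km, T = 23.3 days = 23.3 × 86400 s = 2.01312×10^6 s: μ = 4π²r³/T² = 4.48200×10^6 km³/s².
Semi-major axis of the transfer orbit: a_t = (90600 + 7.720×10^5)/2 = 4.313×10^5 km.
Circular speed at r = 7.720×10^5 km: v_c = √(μ/r) = 2.4095 km/s.
Transfer-orbit speed at the same r (vis-viva, a = a_t): v_t = √[μ(2/r − 1/a_t)] = 1.1043 km/s.
Δv₂ = |v_t − v_c| = |1.1043 − 2.4095| = 1.305 km/s.

Δv₂ = 1310 m/s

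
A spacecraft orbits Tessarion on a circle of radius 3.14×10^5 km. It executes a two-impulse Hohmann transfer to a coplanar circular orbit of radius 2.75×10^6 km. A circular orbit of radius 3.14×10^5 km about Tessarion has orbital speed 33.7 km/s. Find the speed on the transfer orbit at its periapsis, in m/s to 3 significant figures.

From the circular-orbit relation v² = μ/r at r = 3.14×10^5 km: μ = v²r = (33.7)² × 3.14×10^5 = 3.56607×10^8 km³/s².
Semi-major axis of the transfer orbit: a_t = (3.140×10^5 + 2.750×10^6)/2 = 1.532×10^6 km.
The periapsis of the transfer ellipse is at r = 3.140×10^5 km.
From the vis-viva equation, v = √[μ(2/r − 1/a_t)] = 45.15 km/s.

v = 45200 m/s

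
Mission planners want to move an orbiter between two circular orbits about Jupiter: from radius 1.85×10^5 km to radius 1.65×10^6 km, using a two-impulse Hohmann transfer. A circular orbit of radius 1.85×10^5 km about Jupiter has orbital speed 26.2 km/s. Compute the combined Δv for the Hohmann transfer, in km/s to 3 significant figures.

From the circular-orbit relation v² = μ/r at r = 1.85×10^5 km: μ = v²r = (26.2)² × 1.85×10^5 = 1.26991×10^8 km³/s².
Transfer-ellipse semi-major axis a_t = (r₁ + r₂)/2 = (1.850×10^5 + 1.650×10^6)/2 = 9.175×10^5 km.
Circular speed at r₁: v₁ = √(μ/r₁) = √(1.26991×10^8/1.850×10^5) = 26.200 km/s.
Transfer-orbit speed at r₁ (vis-viva equation): v_p = √[μ(2/r₁ − 1/a_t)] = 35.135 km/s.
First burn Δv₁ = |v_p − v₁| = 8.935 km/s.
At r₂, v₂ = √(μ/r₂) = 8.773 km/s.
Transfer-orbit speed at r₂: v_a = √[μ(2/r₂ − 1/a_t)] = 3.939 km/s.
Second burn Δv₂ = |v₂ − v_a| = 4.834 km/s.
Δv = Δv₁ + Δv₂ = 8.935 + 4.834 = 13.77 km/s.

Δv = 13.8 km/s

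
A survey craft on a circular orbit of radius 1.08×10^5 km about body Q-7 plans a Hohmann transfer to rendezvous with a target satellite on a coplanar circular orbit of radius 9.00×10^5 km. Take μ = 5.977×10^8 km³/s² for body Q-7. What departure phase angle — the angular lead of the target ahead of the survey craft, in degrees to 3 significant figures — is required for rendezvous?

Transfer-ellipse semi-major axis a_t = (r₁ + r₂)/2 = (1.080×10^5 + 9.000×10^5)/2 = 5.040×10^5 km.
Transfer time t = π√(a_t³/μ) = 45978 s.
Target angular speed ω₂ = √(μ/r₂³) = 2.8634×10^-5 rad/s.
Angle swept by the target during transfer: ω₂·t = 1.3165 rad = 75.43°.
Arrival is 180° from departure on the ellipse, so φ = 180° − 75.43° = 105°.

φ = 105°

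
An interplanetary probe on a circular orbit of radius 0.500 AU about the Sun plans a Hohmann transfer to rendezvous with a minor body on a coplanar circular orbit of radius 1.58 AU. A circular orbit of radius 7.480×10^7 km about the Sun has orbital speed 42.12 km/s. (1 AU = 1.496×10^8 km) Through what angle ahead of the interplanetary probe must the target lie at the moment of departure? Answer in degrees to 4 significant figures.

From the circular-orbit relation v² = μ/r at r = 7.480×10^7 km: μ = v²r = (42.12)² × 7.480×10^7 = 1.32702×10^11 km³/s².
In km: r₁ = 0.500 × 1.496×10^8 = 7.480×10^7 km; r₂ = 1.58 × 1.496×10^8 = 2.36368×10^8 km.
The Hohmann ellipse has a_t = (r₁ + r₂)/2 = 1.55584×10^8 km.
The half-period of the transfer ellipse is t = π√(a_t³/μ) = 1.67362×10^7 s.
Target angular speed ω₂ = √(μ/r₂³) = 1.00243×10^-7 rad/s.
Angle swept by the target during transfer: ω₂·t = 1.6777 rad = 96.13°.
Arrival is 180° from departure on the ellipse, so φ = 180° − 96.13° = 83.87°.

φ = 83.87°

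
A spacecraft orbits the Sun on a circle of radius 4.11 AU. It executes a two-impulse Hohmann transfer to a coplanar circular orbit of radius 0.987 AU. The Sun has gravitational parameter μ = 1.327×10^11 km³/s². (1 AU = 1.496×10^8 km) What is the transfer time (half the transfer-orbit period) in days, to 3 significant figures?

In km: r₁ = 4.11 × 1.496×10^8 = 6.14856×10^8 km; r₂ = 0.987 × 1.496×10^8 = 1.476552×10^8 km.
The Hohmann ellipse has a_t = (r₁ + r₂)/2 = 3.812556×10^8 km.
By Kepler's third law the transfer-orbit period is T = 2π√(a_t³/μ), so t = T/2 = 6.420×10^7 s.
Converting: 6.420×10^7 s ÷ 86400 s/day = 743 days.

t = 743 days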